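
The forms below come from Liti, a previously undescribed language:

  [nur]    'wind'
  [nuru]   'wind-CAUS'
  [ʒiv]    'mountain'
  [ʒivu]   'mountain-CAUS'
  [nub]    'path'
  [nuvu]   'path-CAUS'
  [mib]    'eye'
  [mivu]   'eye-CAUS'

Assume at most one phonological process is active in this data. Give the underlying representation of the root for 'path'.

/nub/

The root 'path' surfaces as [nub] and [nuvu], with a stem-final [b] ~ [v] alternation.
Compare 'mountain', with invariant [v] in [ʒiv] and [ʒivu]: an analysis with underlying /v/ and a rule producing [b] in isolation would wrongly predict alternation here too.
Therefore /b/ is basic and [v] is derived by intervocalic spirantization (voiced stops become fricatives between vowels).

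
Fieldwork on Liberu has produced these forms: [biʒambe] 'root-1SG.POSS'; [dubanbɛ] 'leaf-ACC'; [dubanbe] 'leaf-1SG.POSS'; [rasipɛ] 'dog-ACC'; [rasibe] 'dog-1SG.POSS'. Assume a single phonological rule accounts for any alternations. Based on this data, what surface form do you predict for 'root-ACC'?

[biʒambɛ]

The ACC morpheme has two allomorphs, [-bɛ] and [-pɛ].
The 1SG.POSS suffix, which begins with [b], is invariant after every stem; so [b] is not altered by any rule here.
The ACC suffix is therefore /-pɛ/ underlyingly, with post-nasal voicing: voiceless stops become voiced after a nasal.
After 'root', which ends in a nasal, the suffix surfaces as [-bɛ], giving [biʒambɛ].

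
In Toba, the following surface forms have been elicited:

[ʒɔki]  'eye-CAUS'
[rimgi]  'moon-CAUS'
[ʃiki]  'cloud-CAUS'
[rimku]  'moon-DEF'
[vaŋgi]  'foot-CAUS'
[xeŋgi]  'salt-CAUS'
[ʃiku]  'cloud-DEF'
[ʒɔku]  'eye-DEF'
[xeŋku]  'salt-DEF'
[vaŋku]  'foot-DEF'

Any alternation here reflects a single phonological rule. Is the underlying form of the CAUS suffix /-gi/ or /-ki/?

/-gi/

The CAUS morpheme has two allomorphs, [-gi] and [-ki].
By contrast the DEF suffix keeps its initial [k] throughout — that segment must be underlying.
So the underlying form is /-gi/, and voiced stops become voiceless after a vowel.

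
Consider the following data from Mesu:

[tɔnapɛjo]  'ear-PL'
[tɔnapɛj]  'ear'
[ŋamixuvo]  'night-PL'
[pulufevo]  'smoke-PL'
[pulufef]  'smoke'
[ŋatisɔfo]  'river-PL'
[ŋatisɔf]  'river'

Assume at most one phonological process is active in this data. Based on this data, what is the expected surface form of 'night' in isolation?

The root 'smoke' surfaces as [pulufevo] and [pulufef], with a stem-final [v] ~ [f] alternation.
The stem 'river' ([ŋatisɔfo], [ŋatisɔf]) shows [f] unchanged in both environments, so [f] cannot be basic with [v] derived before the PL suffix.
So /v/ is underlying, and a rule of word-final obstruent devoicing — voiced obstruents become voiceless word-finally — gives [f].
From [ŋamixuvo] the stem 'night' is /ŋamixuv/; word-finally this yields [ŋamixuf].

[ŋamixuf]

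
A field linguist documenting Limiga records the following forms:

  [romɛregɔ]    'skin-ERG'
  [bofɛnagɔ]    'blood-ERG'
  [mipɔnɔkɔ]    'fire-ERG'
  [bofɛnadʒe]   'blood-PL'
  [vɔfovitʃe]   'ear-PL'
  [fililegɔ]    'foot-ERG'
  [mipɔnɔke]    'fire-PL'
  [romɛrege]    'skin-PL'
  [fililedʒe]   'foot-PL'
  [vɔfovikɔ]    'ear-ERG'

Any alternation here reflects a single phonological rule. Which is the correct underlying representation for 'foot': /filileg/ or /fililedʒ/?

/fililedʒ/

The root 'foot' surfaces as [fililegɔ] and [fililedʒe], with a stem-final [g] ~ [dʒ] alternation.
The stem 'skin' ([romɛregɔ], [romɛrege]) shows [g] unchanged in both environments, so [g] cannot be basic with [dʒ] derived before the PL suffix.
So /dʒ/ is underlying, and a rule of depalatalization — palato-alveolar /tʃ/ and /dʒ/ become [k] and [g] when no front vowel follows — gives [g].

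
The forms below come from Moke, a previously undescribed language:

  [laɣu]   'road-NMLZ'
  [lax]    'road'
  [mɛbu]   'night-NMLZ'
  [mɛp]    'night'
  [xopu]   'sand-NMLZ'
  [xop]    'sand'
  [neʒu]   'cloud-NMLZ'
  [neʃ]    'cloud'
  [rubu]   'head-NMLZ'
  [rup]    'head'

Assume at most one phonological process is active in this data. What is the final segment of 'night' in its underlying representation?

/b/

The stem for 'night' ends in [b] in [mɛbu] but [p] in [mɛp].
The stem 'sand' ([xopu], [xop]) shows [p] unchanged in both environments, so [p] cannot be basic with [b] derived before the NMLZ suffix.
So /b/ is underlying, and a rule of word-final obstruent devoicing — voiced obstruents become voiceless word-finally — gives [p].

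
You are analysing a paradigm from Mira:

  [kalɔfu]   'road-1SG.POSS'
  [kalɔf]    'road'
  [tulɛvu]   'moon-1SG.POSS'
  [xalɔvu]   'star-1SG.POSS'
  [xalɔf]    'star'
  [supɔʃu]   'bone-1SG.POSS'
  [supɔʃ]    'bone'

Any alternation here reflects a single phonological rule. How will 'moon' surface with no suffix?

In [xalɔvu] and [xalɔf] the final segment of 'star' alternates: [v] ~ [f].
Compare 'road', with invariant [f] in [kalɔfu] and [kalɔf]: an analysis with underlying /f/ and a rule producing [v] before the 1SG.POSS suffix would wrongly predict alternation here too.
The alternation reflects word-final obstruent devoicing: voiced obstruents become voiceless word-finally. /v/ is underlying.
From [tulɛvu] the stem 'moon' is /tulɛv/; word-finally this yields [tulɛf].

[tulɛf]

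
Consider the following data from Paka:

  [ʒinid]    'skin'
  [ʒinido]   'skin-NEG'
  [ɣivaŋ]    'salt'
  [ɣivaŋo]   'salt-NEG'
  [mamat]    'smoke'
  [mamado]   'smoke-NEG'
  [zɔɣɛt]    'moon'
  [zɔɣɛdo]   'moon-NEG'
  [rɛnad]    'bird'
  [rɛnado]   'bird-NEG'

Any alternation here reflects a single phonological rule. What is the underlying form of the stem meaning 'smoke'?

/mamat/

In [mamat] and [mamado] the final segment of 'smoke' alternates: [t] ~ [d].
Compare 'bird', with invariant [d] in [rɛnad] and [rɛnado]: an analysis with underlying /d/ and a rule producing [t] in isolation would wrongly predict alternation here too.
Therefore /t/ is basic and [d] is derived by intervocalic voicing (voiceless stops become voiced between vowels).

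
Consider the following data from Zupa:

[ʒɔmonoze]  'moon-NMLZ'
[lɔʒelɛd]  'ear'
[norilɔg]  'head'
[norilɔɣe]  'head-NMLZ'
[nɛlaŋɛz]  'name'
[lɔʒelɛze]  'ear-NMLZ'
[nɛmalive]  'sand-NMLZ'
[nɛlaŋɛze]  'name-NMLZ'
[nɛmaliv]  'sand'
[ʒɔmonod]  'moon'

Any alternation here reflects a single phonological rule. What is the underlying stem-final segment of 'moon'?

The stem for 'moon' ends in [d] in [ʒɔmonod] but [z] in [ʒɔmonoze].
The stem 'name' ([nɛlaŋɛz], [nɛlaŋɛze]) shows [z] unchanged in both environments, so [z] cannot be basic with [d] derived in isolation.
The alternation reflects intervocalic spirantization: voiced stops become fricatives between vowels. /d/ is underlying.

/d/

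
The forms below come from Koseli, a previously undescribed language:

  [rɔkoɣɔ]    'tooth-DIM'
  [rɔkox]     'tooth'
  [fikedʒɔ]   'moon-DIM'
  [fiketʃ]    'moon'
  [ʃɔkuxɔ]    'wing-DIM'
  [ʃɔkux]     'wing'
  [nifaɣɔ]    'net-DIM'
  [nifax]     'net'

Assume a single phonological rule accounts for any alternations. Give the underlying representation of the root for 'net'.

'net' shows [ɣ] ~ [x] at the end of the stem ([nifaɣɔ] vs [nifax]).
The stem 'wing' ([ʃɔkuxɔ], [ʃɔkux]) shows [x] unchanged in both environments, so [x] cannot be basic with [ɣ] derived before the DIM suffix.
Therefore /ɣ/ is basic and [x] is derived by word-final obstruent devoicing (voiced obstruents become voiceless word-finally).
Hence 'net' is /nifaɣ/ underlyingly.

/nifaɣ/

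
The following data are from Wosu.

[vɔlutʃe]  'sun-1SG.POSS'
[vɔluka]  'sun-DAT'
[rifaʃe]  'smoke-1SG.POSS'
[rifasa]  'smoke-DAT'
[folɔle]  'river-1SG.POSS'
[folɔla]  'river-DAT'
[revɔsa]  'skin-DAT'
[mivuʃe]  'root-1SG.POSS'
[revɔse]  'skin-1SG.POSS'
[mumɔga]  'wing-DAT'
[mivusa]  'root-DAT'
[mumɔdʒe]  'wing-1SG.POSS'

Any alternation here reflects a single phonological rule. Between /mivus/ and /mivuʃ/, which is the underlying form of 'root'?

/mivuʃ/

In [mivuʃe] and [mivusa] the final segment of 'root' alternates: [ʃ] ~ [s].
But 'skin' keeps [s] in both environments ([revɔse], [revɔsa]), so there is no rule changing /s/ to [ʃ] before the 1SG.POSS suffix.
So /ʃ/ is underlying, and a rule of depalatalization — palato-alveolar /tʃ/, /dʒ/ and /ʃ/ become [k], [g] and [s] when no front vowel follows — gives [s].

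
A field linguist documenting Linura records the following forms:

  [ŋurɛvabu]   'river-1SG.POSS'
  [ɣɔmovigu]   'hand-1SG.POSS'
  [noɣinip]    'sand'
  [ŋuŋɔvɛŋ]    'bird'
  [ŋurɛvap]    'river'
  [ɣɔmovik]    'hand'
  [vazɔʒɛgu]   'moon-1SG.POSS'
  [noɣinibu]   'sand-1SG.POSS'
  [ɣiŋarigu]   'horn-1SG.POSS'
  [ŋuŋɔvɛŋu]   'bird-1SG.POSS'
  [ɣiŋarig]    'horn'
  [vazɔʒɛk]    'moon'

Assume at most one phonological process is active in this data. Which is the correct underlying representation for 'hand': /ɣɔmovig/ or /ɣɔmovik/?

The stem for 'hand' ends in [g] in [ɣɔmovigu] but [k] in [ɣɔmovik].
Compare 'horn', with invariant [g] in [ɣiŋarigu] and [ɣiŋarig]: an analysis with underlying /g/ and a rule producing [k] in isolation would wrongly predict alternation here too.
So /k/ is underlying, and a rule of intervocalic voicing — voiceless stops become voiced between vowels — gives [g].

/ɣɔmovik/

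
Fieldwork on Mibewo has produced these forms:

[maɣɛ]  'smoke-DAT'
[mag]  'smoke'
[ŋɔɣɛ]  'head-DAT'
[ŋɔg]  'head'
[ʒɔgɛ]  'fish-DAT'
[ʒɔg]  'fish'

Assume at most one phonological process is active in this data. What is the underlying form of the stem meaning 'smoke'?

In [maɣɛ] and [mag] the final segment of 'smoke' alternates: [ɣ] ~ [g].
If /g/ were underlying and a rule turned it into [ɣ] before the DAT suffix, 'fish' would also alternate; but it has [g] in both [ʒɔgɛ] and [ʒɔg].
So /ɣ/ is underlying, and a rule of word-final hardening — voiced fricatives become stops word-finally — gives [g].

/maɣ/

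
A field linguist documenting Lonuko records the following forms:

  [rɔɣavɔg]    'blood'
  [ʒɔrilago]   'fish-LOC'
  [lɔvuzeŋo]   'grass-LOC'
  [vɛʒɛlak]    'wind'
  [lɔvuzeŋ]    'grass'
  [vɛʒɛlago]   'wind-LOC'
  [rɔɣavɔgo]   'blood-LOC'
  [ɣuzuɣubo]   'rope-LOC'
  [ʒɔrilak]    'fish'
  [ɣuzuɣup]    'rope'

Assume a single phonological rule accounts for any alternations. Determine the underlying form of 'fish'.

In [ʒɔrilago] and [ʒɔrilak] the final segment of 'fish' alternates: [g] ~ [k].
The stem 'blood' ([rɔɣavɔgo], [rɔɣavɔg]) shows [g] unchanged in both environments, so [g] cannot be basic with [k] derived in isolation.
The underlying segment must be /k/; voiceless stops become voiced between vowels, yielding [g] there.

/ʒɔrilak/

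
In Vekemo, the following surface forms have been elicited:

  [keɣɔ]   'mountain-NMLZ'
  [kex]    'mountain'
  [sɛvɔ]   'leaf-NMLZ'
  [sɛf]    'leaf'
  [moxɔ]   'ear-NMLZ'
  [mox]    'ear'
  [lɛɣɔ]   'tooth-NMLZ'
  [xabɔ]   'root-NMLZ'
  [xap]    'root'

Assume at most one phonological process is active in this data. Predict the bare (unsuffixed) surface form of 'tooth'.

'mountain' shows [ɣ] ~ [x] at the end of the stem ([keɣɔ] vs [kex]).
Compare 'ear', with invariant [x] in [moxɔ] and [mox]: an analysis with underlying /x/ and a rule producing [ɣ] before the NMLZ suffix would wrongly predict alternation here too.
Therefore /ɣ/ is basic and [x] is derived by word-final obstruent devoicing (voiced obstruents become voiceless word-finally).
From [lɛɣɔ] the stem 'tooth' is /lɛɣ/; word-finally this yields [lɛx].

[lɛx]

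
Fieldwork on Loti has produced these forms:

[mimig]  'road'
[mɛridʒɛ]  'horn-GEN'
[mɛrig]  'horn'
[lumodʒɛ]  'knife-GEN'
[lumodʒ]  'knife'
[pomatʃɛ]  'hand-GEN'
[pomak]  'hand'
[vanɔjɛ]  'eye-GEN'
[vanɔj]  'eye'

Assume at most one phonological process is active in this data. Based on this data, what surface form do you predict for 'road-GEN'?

[mimidʒɛ]

The root 'horn' surfaces as [mɛridʒɛ] and [mɛrig], with a stem-final [dʒ] ~ [g] alternation.
But 'knife' keeps [dʒ] in both environments ([lumodʒɛ], [lumodʒ]), so there is no rule changing /dʒ/ to [g] in isolation.
So /g/ is underlying, and a rule of palatalization before a front vowel — /k/ and /g/ become palato-alveolar [tʃ] and [dʒ] before a front vowel — gives [dʒ].
The one attested form of 'road', [mimig], shows underlying /mimig/. Applying the same rule before a front vowel gives [mimidʒɛ].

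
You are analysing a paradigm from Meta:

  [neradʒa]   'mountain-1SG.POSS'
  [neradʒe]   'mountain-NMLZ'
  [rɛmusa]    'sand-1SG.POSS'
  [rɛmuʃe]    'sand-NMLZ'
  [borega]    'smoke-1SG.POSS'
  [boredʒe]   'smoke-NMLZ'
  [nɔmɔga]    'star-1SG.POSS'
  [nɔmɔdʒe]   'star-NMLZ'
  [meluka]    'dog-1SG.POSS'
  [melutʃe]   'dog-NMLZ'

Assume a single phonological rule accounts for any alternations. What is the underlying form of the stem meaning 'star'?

'star' shows [g] ~ [dʒ] at the end of the stem ([nɔmɔga] vs [nɔmɔdʒe]).
The stem 'mountain' ([neradʒa], [neradʒe]) shows [dʒ] unchanged in both environments, so [dʒ] cannot be basic with [g] derived before the 1SG.POSS suffix.
So /g/ is underlying, and a rule of palatalization before a front vowel — /k/, /g/ and /s/ become palato-alveolar [tʃ], [dʒ] and [ʃ] before a front vowel — gives [dʒ].
Hence 'star' is /nɔmɔg/ underlyingly.

/nɔmɔg/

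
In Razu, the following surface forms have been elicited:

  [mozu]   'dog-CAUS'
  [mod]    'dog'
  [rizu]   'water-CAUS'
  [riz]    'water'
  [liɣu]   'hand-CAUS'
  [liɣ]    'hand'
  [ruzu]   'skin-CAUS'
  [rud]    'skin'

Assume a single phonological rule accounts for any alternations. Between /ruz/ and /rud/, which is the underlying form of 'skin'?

The root 'skin' surfaces as [ruzu] and [rud], with a stem-final [z] ~ [d] alternation.
If /z/ were underlying and a rule turned it into [d] in isolation, 'water' would also alternate; but it has [z] in both [rizu] and [riz].
Therefore /d/ is basic and [z] is derived by intervocalic spirantization (voiced stops become fricatives between vowels).

/rud/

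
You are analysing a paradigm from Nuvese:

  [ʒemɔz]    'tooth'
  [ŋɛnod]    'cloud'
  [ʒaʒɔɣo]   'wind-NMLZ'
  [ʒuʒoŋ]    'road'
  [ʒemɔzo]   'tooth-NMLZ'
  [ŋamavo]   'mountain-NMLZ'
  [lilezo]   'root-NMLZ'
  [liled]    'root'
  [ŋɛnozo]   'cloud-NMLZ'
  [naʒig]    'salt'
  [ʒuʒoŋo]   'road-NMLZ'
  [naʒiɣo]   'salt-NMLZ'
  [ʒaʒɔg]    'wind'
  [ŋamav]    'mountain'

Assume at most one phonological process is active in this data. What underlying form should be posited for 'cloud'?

In [ŋɛnod] and [ŋɛnozo] the final segment of 'cloud' alternates: [d] ~ [z].
But 'tooth' keeps [z] in both environments ([ʒemɔz], [ʒemɔzo]), so there is no rule changing /z/ to [d] in isolation.
So /d/ is underlying, and a rule of intervocalic spirantization — voiced stops become fricatives between vowels — gives [z].

/ŋɛnod/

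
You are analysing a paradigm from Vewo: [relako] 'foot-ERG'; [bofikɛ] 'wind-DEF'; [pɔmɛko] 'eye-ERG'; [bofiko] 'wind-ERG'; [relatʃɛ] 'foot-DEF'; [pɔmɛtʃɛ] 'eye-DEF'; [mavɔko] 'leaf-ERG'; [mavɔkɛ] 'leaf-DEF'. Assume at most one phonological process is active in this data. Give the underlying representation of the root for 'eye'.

/pɔmɛtʃ/

The stem for 'eye' ends in [tʃ] in [pɔmɛtʃɛ] but [k] in [pɔmɛko].
Compare 'leaf', with invariant [k] in [mavɔkɛ] and [mavɔko]: an analysis with underlying /k/ and a rule producing [tʃ] before the DEF suffix would wrongly predict alternation here too.
The alternation reflects depalatalization: palato-alveolar /tʃ/ becomes [k] when no front vowel follows. /tʃ/ is underlying.
The underlying form of 'eye' is therefore /pɔmɛtʃ/.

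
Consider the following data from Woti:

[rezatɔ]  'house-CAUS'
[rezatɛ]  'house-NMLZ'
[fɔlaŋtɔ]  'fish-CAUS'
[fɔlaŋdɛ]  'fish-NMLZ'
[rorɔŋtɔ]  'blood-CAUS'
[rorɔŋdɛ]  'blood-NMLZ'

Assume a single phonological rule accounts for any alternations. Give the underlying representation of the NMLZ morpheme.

The NMLZ suffix surfaces as [-dɛ] and [-tɛ], depending on the final segment of the stem.
The CAUS suffix, which begins with [t], is invariant after every stem; so [t] is not altered by any rule here.
The NMLZ suffix is therefore /-dɛ/ underlyingly, with post-vocalic devoicing: voiced stops become voiceless after a vowel.

/-dɛ/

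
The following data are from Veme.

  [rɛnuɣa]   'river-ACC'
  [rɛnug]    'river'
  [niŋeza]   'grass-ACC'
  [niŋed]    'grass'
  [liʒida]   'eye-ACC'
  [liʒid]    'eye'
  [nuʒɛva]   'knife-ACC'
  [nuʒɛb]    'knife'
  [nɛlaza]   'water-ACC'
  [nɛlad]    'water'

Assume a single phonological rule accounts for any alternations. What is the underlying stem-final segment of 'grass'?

In [niŋeza] and [niŋed] the final segment of 'grass' alternates: [z] ~ [d].
Compare 'eye', with invariant [d] in [liʒida] and [liʒid]: an analysis with underlying /d/ and a rule producing [z] before the ACC suffix would wrongly predict alternation here too.
Therefore /z/ is basic and [d] is derived by word-final hardening (voiced fricatives become stops word-finally).

/z/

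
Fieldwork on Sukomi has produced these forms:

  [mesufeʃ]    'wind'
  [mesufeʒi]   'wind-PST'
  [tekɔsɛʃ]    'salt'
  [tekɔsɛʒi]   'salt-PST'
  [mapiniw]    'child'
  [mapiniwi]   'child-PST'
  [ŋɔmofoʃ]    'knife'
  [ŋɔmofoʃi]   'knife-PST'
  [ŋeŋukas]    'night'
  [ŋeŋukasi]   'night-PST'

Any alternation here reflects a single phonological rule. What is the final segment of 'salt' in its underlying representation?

/ʒ/

In [tekɔsɛʃ] and [tekɔsɛʒi] the final segment of 'salt' alternates: [ʃ] ~ [ʒ].
The stem 'knife' ([ŋɔmofoʃ], [ŋɔmofoʃi]) shows [ʃ] unchanged in both environments, so [ʃ] cannot be basic with [ʒ] derived before the PST suffix.
Therefore /ʒ/ is basic and [ʃ] is derived by word-final obstruent devoicing (voiced obstruents become voiceless word-finally).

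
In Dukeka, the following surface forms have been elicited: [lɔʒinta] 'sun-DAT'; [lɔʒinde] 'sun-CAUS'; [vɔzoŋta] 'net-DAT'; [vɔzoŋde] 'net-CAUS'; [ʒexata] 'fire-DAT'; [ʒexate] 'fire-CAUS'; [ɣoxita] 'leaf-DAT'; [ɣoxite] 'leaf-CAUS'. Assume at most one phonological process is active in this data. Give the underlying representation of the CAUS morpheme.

The CAUS suffix surfaces as [-de] and [-te], depending on the final segment of the stem.
By contrast the DAT suffix keeps its initial [t] throughout — that segment must be underlying.
So the underlying form is /-de/, and voiced stops become voiceless after a vowel.

/-de/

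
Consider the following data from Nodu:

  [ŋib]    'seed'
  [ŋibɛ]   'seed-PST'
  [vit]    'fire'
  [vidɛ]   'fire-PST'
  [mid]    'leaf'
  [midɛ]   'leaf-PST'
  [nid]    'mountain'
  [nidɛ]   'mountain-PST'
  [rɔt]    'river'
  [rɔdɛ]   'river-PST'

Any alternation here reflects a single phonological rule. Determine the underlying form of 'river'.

/rɔt/

The root 'river' surfaces as [rɔt] and [rɔdɛ], with a stem-final [t] ~ [d] alternation.
But 'mountain' keeps [d] in both environments ([nid], [nidɛ]), so there is no rule changing /d/ to [t] in isolation.
The underlying segment must be /t/; voiceless stops become voiced between vowels, yielding [d] there.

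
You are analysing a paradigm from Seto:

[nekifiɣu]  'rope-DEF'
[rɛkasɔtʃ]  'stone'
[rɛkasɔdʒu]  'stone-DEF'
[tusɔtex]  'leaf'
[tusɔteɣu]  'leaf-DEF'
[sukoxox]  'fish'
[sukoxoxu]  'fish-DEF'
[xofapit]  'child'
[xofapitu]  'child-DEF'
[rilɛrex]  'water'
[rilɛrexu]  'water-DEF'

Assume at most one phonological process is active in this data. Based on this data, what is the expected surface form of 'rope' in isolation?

[nekifix]

'leaf' shows [x] ~ [ɣ] at the end of the stem ([tusɔtex] vs [tusɔteɣu]).
The stem 'fish' ([sukoxox], [sukoxoxu]) shows [x] unchanged in both environments, so [x] cannot be basic with [ɣ] derived before the DEF suffix.
Therefore /ɣ/ is basic and [x] is derived by word-final obstruent devoicing (voiced obstruents become voiceless word-finally).
The one attested form of 'rope', [nekifiɣu], shows underlying /nekifiɣ/. Applying the same rule word-finally gives [nekifix].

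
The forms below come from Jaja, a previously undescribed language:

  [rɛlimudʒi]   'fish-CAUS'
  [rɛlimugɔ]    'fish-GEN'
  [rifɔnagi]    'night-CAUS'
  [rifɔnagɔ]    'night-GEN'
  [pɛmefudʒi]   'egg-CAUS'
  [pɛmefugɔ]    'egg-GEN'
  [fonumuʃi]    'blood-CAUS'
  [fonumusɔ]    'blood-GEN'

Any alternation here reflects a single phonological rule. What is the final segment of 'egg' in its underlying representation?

/dʒ/

In [pɛmefudʒi] and [pɛmefugɔ] the final segment of 'egg' alternates: [dʒ] ~ [g].
If /g/ were underlying and a rule turned it into [dʒ] before the CAUS suffix, 'night' would also alternate; but it has [g] in both [rifɔnagi] and [rifɔnagɔ].
So /dʒ/ is underlying, and a rule of depalatalization — palato-alveolar /dʒ/ and /ʃ/ become [g] and [s] when no front vowel follows — gives [g].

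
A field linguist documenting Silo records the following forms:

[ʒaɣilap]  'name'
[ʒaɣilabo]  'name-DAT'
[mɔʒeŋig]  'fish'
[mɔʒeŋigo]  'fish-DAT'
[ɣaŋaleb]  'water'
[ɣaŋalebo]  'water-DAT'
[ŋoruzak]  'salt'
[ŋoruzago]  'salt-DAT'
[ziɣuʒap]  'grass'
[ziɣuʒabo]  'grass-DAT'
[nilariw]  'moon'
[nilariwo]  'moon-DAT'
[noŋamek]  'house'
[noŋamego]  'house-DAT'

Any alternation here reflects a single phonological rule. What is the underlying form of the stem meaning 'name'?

The root 'name' surfaces as [ʒaɣilap] and [ʒaɣilabo], with a stem-final [p] ~ [b] alternation.
If /b/ were underlying and a rule turned it into [p] in isolation, 'water' would also alternate; but it has [b] in both [ɣaŋaleb] and [ɣaŋalebo].
The alternation reflects intervocalic voicing: voiceless stops become voiced between vowels. /p/ is underlying.
Hence 'name' is /ʒaɣilap/ underlyingly.

/ʒaɣilap/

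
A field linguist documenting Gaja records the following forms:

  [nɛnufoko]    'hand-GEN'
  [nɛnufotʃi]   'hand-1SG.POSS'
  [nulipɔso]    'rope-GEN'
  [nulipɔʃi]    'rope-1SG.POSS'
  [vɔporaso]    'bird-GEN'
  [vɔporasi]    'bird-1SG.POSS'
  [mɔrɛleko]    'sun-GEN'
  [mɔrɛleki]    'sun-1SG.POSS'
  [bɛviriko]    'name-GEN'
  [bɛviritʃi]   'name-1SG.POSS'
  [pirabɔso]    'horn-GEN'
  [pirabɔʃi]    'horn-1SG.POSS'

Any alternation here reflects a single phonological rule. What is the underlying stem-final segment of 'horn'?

'horn' shows [s] ~ [ʃ] at the end of the stem ([pirabɔso] vs [pirabɔʃi]).
But 'bird' keeps [s] in both environments ([vɔporaso], [vɔporasi]), so there is no rule changing /s/ to [ʃ] before the 1SG.POSS suffix.
So /ʃ/ is underlying, and a rule of depalatalization — palato-alveolar /tʃ/ and /ʃ/ become [k] and [s] when no front vowel follows — gives [s].

/ʃ/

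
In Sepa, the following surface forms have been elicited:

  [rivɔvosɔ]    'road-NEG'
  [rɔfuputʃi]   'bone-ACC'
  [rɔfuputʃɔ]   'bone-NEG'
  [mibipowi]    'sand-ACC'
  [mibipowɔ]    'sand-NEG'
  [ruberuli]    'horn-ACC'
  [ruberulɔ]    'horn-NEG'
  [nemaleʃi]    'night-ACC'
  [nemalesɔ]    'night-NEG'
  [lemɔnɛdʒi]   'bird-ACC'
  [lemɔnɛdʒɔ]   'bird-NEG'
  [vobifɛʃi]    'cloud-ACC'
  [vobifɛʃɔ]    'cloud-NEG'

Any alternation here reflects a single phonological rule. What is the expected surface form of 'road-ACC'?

[rivɔvoʃi]

In [nemaleʃi] and [nemalesɔ] the final segment of 'night' alternates: [ʃ] ~ [s].
Compare 'cloud', with invariant [ʃ] in [vobifɛʃi] and [vobifɛʃɔ]: an analysis with underlying /ʃ/ and a rule producing [s] before the NEG suffix would wrongly predict alternation here too.
Therefore /s/ is basic and [ʃ] is derived by palatalization before a front vowel (/s/ becomes palato-alveolar [ʃ] before a front vowel).
From [rivɔvosɔ] the stem 'road' is /rivɔvos/; before a front vowel this yields [rivɔvoʃi].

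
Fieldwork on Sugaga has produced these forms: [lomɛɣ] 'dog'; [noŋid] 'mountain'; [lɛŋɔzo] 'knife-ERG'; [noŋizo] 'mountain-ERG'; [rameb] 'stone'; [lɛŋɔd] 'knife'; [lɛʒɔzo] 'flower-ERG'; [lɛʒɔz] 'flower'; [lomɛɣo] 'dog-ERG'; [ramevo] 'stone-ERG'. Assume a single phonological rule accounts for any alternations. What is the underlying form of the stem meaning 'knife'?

The stem for 'knife' ends in [z] in [lɛŋɔzo] but [d] in [lɛŋɔd].
If /z/ were underlying and a rule turned it into [d] in isolation, 'flower' would also alternate; but it has [z] in both [lɛʒɔzo] and [lɛʒɔz].
The alternation reflects intervocalic spirantization: voiced stops become fricatives between vowels. /d/ is underlying.
So 'knife' = /lɛŋɔd/.

/lɛŋɔd/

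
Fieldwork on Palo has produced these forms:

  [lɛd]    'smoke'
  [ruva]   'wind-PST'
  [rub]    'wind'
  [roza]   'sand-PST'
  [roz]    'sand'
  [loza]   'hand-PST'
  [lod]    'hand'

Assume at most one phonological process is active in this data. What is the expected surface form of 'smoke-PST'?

[lɛza]

The stem for 'hand' ends in [z] in [loza] but [d] in [lod].
The stem 'sand' ([roza], [roz]) shows [z] unchanged in both environments, so [z] cannot be basic with [d] derived in isolation.
So /d/ is underlying, and a rule of intervocalic spirantization — voiced stops become fricatives between vowels — gives [z].
The one attested form of 'smoke', [lɛd], shows underlying /lɛd/. Applying the same rule between vowels gives [lɛza].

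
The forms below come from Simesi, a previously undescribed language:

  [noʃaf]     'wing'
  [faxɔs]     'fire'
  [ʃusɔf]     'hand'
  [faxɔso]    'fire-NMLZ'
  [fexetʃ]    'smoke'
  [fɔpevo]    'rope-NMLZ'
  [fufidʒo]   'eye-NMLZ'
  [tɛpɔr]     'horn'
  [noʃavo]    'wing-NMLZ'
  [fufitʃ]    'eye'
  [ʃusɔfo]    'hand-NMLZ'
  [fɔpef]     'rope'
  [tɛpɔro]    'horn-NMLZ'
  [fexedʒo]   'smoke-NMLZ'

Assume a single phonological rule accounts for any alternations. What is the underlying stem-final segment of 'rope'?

/v/

In [fɔpef] and [fɔpevo] the final segment of 'rope' alternates: [f] ~ [v].
But 'hand' keeps [f] in both environments ([ʃusɔf], [ʃusɔfo]), so there is no rule changing /f/ to [v] before the NMLZ suffix.
The alternation reflects word-final obstruent devoicing: voiced obstruents become voiceless word-finally. /v/ is underlying.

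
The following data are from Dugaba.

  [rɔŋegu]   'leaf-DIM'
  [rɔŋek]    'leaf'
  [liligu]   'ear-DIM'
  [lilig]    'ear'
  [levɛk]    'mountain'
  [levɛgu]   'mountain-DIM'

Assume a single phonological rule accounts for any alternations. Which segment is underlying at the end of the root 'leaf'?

/k/

The stem for 'leaf' ends in [k] in [rɔŋek] but [g] in [rɔŋegu].
If /g/ were underlying and a rule turned it into [k] in isolation, 'ear' would also alternate; but it has [g] in both [lilig] and [liligu].
The alternation reflects intervocalic voicing: voiceless stops become voiced between vowels. /k/ is underlying.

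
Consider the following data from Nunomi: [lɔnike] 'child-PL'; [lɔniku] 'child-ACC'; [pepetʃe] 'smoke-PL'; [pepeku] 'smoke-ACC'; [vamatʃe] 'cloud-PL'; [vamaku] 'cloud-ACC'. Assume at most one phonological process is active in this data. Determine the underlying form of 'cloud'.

/vamatʃ/

The stem for 'cloud' ends in [tʃ] in [vamatʃe] but [k] in [vamaku].
If /k/ were underlying and a rule turned it into [tʃ] before the PL suffix, 'child' would also alternate; but it has [k] in both [lɔnike] and [lɔniku].
The alternation reflects depalatalization: palato-alveolar /tʃ/ becomes [k] when no front vowel follows. /tʃ/ is underlying.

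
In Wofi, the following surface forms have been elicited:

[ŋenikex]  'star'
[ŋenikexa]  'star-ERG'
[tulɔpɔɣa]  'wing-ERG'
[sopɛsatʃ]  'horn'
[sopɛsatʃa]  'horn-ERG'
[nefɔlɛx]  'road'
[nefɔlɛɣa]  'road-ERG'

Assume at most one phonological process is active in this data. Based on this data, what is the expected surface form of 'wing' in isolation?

'road' shows [x] ~ [ɣ] at the end of the stem ([nefɔlɛx] vs [nefɔlɛɣa]).
But 'star' keeps [x] in both environments ([ŋenikex], [ŋenikexa]), so there is no rule changing /x/ to [ɣ] before the ERG suffix.
The underlying segment must be /ɣ/; voiced obstruents become voiceless word-finally, yielding [x] there.
From [tulɔpɔɣa] the stem 'wing' is /tulɔpɔɣ/; word-finally this yields [tulɔpɔx].

[tulɔpɔx]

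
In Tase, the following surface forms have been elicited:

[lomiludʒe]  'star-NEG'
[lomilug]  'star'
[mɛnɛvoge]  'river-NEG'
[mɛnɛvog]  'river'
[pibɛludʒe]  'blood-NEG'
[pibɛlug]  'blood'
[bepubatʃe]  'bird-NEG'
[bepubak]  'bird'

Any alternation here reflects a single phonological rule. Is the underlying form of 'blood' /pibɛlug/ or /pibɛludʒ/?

In [pibɛludʒe] and [pibɛlug] the final segment of 'blood' alternates: [dʒ] ~ [g].
Compare 'river', with invariant [g] in [mɛnɛvoge] and [mɛnɛvog]: an analysis with underlying /g/ and a rule producing [dʒ] before the NEG suffix would wrongly predict alternation here too.
The underlying segment must be /dʒ/; palato-alveolar /tʃ/ and /dʒ/ become [k] and [g] when no front vowel follows, yielding [g] there.

/pibɛludʒ/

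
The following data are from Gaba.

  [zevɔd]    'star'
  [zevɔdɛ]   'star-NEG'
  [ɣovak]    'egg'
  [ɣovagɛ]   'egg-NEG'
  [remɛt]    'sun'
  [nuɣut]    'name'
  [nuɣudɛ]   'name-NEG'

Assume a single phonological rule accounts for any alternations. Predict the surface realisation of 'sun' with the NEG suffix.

[remɛdɛ]

The root 'name' surfaces as [nuɣut] and [nuɣudɛ], with a stem-final [t] ~ [d] alternation.
If /d/ were underlying and a rule turned it into [t] in isolation, 'star' would also alternate; but it has [d] in both [zevɔd] and [zevɔdɛ].
The alternation reflects intervocalic voicing: voiceless stops become voiced between vowels. /t/ is underlying.
The one attested form of 'sun', [remɛt], shows underlying /remɛt/. Applying the same rule between vowels gives [remɛdɛ].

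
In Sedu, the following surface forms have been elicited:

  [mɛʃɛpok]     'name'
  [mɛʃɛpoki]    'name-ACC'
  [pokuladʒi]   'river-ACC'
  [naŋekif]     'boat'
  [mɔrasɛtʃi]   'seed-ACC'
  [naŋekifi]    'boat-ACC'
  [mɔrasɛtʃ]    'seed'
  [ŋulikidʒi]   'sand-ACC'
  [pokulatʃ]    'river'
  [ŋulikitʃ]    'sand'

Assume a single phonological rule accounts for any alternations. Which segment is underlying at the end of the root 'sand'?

/dʒ/

The stem for 'sand' ends in [dʒ] in [ŋulikidʒi] but [tʃ] in [ŋulikitʃ].
The stem 'seed' ([mɔrasɛtʃi], [mɔrasɛtʃ]) shows [tʃ] unchanged in both environments, so [tʃ] cannot be basic with [dʒ] derived before the ACC suffix.
The underlying segment must be /dʒ/; voiced obstruents become voiceless word-finally, yielding [tʃ] there.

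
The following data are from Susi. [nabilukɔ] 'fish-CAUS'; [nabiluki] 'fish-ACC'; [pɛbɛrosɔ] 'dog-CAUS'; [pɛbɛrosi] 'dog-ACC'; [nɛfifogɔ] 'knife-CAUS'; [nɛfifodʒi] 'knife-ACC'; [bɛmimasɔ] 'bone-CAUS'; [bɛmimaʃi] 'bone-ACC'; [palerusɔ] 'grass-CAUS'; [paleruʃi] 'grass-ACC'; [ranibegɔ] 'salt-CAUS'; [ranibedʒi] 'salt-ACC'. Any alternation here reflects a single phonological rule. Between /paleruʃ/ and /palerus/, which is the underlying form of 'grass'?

/paleruʃ/

'grass' shows [s] ~ [ʃ] at the end of the stem ([palerusɔ] vs [paleruʃi]).
The stem 'dog' ([pɛbɛrosɔ], [pɛbɛrosi]) shows [s] unchanged in both environments, so [s] cannot be basic with [ʃ] derived before the ACC suffix.
Therefore /ʃ/ is basic and [s] is derived by depalatalization (palato-alveolar /dʒ/ and /ʃ/ become [g] and [s] when no front vowel follows).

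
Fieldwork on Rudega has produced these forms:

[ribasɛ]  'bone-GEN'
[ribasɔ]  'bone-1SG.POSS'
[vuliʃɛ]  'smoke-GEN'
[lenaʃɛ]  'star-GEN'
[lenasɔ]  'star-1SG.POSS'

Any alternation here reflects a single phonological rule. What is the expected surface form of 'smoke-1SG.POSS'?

[vulisɔ]

In [lenaʃɛ] and [lenasɔ] the final segment of 'star' alternates: [ʃ] ~ [s].
The stem 'bone' ([ribasɛ], [ribasɔ]) shows [s] unchanged in both environments, so [s] cannot be basic with [ʃ] derived before the GEN suffix.
Therefore /ʃ/ is basic and [s] is derived by depalatalization (palato-alveolar /ʃ/ becomes [s] when no front vowel follows).
The one attested form of 'smoke', [vuliʃɛ], shows underlying /vuliʃ/. Applying the same rule when no front vowel follows gives [vulisɔ].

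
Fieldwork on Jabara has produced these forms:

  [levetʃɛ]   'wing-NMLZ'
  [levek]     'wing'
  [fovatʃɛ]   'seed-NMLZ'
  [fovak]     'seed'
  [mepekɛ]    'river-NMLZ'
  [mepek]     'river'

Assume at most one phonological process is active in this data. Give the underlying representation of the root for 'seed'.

/fovatʃ/

The root 'seed' surfaces as [fovatʃɛ] and [fovak], with a stem-final [tʃ] ~ [k] alternation.
The stem 'river' ([mepekɛ], [mepek]) shows [k] unchanged in both environments, so [k] cannot be basic with [tʃ] derived before the NMLZ suffix.
Therefore /tʃ/ is basic and [k] is derived by depalatalization (palato-alveolar /tʃ/ becomes [k] when no front vowel follows).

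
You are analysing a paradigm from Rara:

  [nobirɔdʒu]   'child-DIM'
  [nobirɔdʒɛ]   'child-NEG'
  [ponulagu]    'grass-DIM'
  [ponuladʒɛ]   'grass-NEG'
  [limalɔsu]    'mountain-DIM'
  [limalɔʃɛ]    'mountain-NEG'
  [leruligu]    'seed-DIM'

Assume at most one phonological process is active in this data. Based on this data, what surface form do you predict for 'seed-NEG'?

[lerulidʒɛ]

In [ponulagu] and [ponuladʒɛ] the final segment of 'grass' alternates: [g] ~ [dʒ].
Compare 'child', with invariant [dʒ] in [nobirɔdʒu] and [nobirɔdʒɛ]: an analysis with underlying /dʒ/ and a rule producing [g] before the DIM suffix would wrongly predict alternation here too.
The underlying segment must be /g/; /g/ and /s/ become palato-alveolar [dʒ] and [ʃ] before a front vowel, yielding [dʒ] there.
From [leruligu] the stem 'seed' is /lerulig/; before a front vowel this yields [lerulidʒɛ].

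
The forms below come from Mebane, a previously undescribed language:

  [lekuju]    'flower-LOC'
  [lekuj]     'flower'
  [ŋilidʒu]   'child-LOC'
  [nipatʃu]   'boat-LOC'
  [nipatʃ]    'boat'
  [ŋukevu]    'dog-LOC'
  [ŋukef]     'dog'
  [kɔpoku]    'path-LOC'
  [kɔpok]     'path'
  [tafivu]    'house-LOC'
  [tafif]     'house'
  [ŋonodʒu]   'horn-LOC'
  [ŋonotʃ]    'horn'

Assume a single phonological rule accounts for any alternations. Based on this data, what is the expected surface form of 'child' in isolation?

'horn' shows [dʒ] ~ [tʃ] at the end of the stem ([ŋonodʒu] vs [ŋonotʃ]).
Compare 'boat', with invariant [tʃ] in [nipatʃu] and [nipatʃ]: an analysis with underlying /tʃ/ and a rule producing [dʒ] before the LOC suffix would wrongly predict alternation here too.
So /dʒ/ is underlying, and a rule of word-final obstruent devoicing — voiced obstruents become voiceless word-finally — gives [tʃ].
The one attested form of 'child', [ŋilidʒu], shows underlying /ŋilidʒ/. Applying the same rule word-finally gives [ŋilitʃ].

[ŋilitʃ]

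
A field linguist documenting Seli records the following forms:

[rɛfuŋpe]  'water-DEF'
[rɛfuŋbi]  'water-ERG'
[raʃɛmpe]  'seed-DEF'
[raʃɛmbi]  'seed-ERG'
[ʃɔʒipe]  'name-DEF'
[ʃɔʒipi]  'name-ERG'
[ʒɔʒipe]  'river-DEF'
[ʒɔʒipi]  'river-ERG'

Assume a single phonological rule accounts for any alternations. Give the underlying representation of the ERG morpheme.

/-bi/

The ERG suffix surfaces as [-bi] and [-pi], depending on the final segment of the stem.
The DEF suffix, which begins with [p], is invariant after every stem; so [p] is not altered by any rule here.
The ERG suffix is therefore /-bi/ underlyingly, with post-vocalic devoicing: voiced stops become voiceless after a vowel.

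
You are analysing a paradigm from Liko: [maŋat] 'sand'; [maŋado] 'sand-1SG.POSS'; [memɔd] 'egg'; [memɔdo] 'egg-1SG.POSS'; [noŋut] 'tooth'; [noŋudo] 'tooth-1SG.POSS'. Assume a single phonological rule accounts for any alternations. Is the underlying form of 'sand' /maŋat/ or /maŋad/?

/maŋat/

The root 'sand' surfaces as [maŋat] and [maŋado], with a stem-final [t] ~ [d] alternation.
But 'egg' keeps [d] in both environments ([memɔd], [memɔdo]), so there is no rule changing /d/ to [t] in isolation.
So /t/ is underlying, and a rule of intervocalic voicing — voiceless stops become voiced between vowels — gives [d].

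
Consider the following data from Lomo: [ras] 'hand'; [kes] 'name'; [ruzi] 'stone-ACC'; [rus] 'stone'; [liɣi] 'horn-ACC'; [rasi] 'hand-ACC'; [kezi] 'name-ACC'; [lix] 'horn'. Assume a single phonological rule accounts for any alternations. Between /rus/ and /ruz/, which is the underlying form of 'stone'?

In [ruzi] and [rus] the final segment of 'stone' alternates: [z] ~ [s].
The stem 'hand' ([rasi], [ras]) shows [s] unchanged in both environments, so [s] cannot be basic with [z] derived before the ACC suffix.
So /z/ is underlying, and a rule of word-final obstruent devoicing — voiced obstruents become voiceless word-finally — gives [s].

/ruz/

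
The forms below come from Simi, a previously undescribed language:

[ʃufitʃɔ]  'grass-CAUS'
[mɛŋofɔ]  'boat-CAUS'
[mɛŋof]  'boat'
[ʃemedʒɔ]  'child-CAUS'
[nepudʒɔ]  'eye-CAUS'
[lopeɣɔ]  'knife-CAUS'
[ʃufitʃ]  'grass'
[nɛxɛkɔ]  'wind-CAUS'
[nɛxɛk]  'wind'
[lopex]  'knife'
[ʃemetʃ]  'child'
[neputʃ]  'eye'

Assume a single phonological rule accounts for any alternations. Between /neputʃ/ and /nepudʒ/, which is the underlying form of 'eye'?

In [nepudʒɔ] and [neputʃ] the final segment of 'eye' alternates: [dʒ] ~ [tʃ].
Compare 'grass', with invariant [tʃ] in [ʃufitʃɔ] and [ʃufitʃ]: an analysis with underlying /tʃ/ and a rule producing [dʒ] before the CAUS suffix would wrongly predict alternation here too.
Therefore /dʒ/ is basic and [tʃ] is derived by word-final obstruent devoicing (voiced obstruents become voiceless word-finally).

/nepudʒ/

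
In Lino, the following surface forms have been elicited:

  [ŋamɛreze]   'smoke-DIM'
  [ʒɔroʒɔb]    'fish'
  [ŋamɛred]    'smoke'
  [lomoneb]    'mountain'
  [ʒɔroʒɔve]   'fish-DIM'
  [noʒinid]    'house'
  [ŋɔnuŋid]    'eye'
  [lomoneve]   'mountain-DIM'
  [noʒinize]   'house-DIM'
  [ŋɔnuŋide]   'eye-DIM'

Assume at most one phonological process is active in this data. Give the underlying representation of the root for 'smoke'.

/ŋamɛrez/

The root 'smoke' surfaces as [ŋamɛred] and [ŋamɛreze], with a stem-final [d] ~ [z] alternation.
If /d/ were underlying and a rule turned it into [z] before the DIM suffix, 'eye' would also alternate; but it has [d] in both [ŋɔnuŋid] and [ŋɔnuŋide].
So /z/ is underlying, and a rule of word-final hardening — voiced fricatives become stops word-finally — gives [d].
So 'smoke' = /ŋamɛrez/.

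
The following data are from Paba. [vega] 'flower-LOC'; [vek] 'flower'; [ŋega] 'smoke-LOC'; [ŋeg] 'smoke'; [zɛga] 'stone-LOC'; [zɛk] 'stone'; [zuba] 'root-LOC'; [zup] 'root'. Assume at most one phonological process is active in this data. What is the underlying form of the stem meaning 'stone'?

'stone' shows [g] ~ [k] at the end of the stem ([zɛga] vs [zɛk]).
The stem 'smoke' ([ŋega], [ŋeg]) shows [g] unchanged in both environments, so [g] cannot be basic with [k] derived in isolation.
Therefore /k/ is basic and [g] is derived by intervocalic voicing (voiceless stops become voiced between vowels).

/zɛk/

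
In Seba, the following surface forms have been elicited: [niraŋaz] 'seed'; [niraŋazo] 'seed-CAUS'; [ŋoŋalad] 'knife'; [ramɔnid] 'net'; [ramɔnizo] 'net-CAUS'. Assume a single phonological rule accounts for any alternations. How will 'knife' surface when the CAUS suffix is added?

The root 'net' surfaces as [ramɔnid] and [ramɔnizo], with a stem-final [d] ~ [z] alternation.
The stem 'seed' ([niraŋaz], [niraŋazo]) shows [z] unchanged in both environments, so [z] cannot be basic with [d] derived in isolation.
Therefore /d/ is basic and [z] is derived by intervocalic spirantization (voiced stops become fricatives between vowels).
From [ŋoŋalad] the stem 'knife' is /ŋoŋalad/; between vowels this yields [ŋoŋalazo].

[ŋoŋalazo]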